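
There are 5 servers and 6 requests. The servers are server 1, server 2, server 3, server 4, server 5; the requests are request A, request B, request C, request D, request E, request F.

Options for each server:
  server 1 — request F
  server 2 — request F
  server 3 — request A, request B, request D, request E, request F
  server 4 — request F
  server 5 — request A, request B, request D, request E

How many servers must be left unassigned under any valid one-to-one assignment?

One maximum matching: server 1→request F, server 3→request E, server 5→request D.
The set {server 1, server 2, server 4} has only 1 neighbour ({request F}), so by Hall's theorem at most 3 of the 5 servers can be matched.
That matches 3 of the 5, leaving 2 unmatched; no matching can do better.

2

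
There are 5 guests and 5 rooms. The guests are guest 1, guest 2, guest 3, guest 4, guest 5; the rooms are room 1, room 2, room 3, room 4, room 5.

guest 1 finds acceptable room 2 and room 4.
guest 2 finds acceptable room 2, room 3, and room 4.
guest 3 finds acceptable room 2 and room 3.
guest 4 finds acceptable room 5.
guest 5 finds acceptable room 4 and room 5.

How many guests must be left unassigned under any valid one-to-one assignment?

1

For example, pair guest 1–room 2, guest 2–room 4, guest 3–room 3, guest 4–room 5.
The set {guest 1, guest 2, guest 3, guest 4, guest 5} has only 4 neighbours ({room 2, room 3, room 4, room 5}), so by Hall's theorem at most 4 of the 5 guests can be matched.
That matches 4 of the 5, leaving 1 unmatched; no matching can do better.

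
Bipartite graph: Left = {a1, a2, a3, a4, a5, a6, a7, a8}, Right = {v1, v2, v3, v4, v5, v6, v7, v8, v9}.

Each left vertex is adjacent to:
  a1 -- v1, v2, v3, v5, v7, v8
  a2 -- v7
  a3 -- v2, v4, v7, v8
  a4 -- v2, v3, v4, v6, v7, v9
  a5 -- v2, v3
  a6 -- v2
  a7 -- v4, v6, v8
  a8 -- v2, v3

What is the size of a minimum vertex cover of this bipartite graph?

A maximum matching has 7 edges (e.g. a1–v1, a2–v7, a3–v8, a4–v4, a5–v3, a6–v2, a7–v6).
By König's theorem the minimum vertex cover has the same size. One such cover is {a1, a2, a3, a4, a7, v2, v3}.

7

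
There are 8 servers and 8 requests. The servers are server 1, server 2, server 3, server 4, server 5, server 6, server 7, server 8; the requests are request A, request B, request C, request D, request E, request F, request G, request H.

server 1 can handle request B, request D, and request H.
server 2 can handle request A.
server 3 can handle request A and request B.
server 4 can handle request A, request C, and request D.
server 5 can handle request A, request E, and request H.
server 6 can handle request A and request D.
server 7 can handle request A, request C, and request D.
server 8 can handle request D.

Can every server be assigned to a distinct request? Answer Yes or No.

The set {server 2, server 4, server 6, server 7, server 8} has only 3 neighbours ({request A, request C, request D}), so by Hall's theorem at most 6 of the 8 servers can be matched.
Hence no matching covers every server.

No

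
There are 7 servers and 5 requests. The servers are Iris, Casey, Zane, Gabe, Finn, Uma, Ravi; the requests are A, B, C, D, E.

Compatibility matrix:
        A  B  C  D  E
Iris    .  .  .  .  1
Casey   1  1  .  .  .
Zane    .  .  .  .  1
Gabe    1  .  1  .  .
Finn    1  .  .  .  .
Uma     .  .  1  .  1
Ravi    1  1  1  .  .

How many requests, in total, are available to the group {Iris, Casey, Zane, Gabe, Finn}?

4

The union of neighbours of {Iris, Casey, Zane, Gabe, Finn} is {A, B, C, E}, which has 4 elements.
Since |N(S)| = 4 < |S| = 5, Hall's condition fails for this subset.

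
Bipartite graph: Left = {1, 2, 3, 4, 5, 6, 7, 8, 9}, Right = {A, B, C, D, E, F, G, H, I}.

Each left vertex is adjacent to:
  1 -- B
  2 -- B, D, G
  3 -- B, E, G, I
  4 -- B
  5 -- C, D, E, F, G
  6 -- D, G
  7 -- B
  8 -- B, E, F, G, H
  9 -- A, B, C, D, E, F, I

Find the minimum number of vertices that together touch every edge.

7

{2, 3, 5, 6, 8, 9, B} is a vertex cover of size 7: every edge has an endpoint in this set.
No smaller cover exists because 1–B, 2–D, 3–I, 5–F, 6–G, 8–E, 9–A is a matching of size 7, and a cover must include an endpoint of each of these disjoint edges (König's theorem).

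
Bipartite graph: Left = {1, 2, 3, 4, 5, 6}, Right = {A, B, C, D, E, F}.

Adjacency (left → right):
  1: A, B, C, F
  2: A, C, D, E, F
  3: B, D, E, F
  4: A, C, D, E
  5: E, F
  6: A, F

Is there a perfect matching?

For example, pair 1-B, 2-A, 3-D, 4-C, 5-E, 6-F.
All 6 left vertices are covered.

Yes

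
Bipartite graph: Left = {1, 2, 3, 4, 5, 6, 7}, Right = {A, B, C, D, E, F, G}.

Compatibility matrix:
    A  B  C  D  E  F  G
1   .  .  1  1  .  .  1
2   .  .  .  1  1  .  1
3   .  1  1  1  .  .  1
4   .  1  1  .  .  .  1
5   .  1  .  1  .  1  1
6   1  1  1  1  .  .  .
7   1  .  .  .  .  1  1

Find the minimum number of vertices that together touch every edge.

{1, 2, 3, 4, 5, 6, 7} is a vertex cover of size 7: every edge has an endpoint in this set.
No smaller cover exists because 1–G, 2–E, 3–D, 4–C, 5–B, 6–A, 7–F is a matching of size 7, and a cover must include an endpoint of each of these disjoint edges (König's theorem).

7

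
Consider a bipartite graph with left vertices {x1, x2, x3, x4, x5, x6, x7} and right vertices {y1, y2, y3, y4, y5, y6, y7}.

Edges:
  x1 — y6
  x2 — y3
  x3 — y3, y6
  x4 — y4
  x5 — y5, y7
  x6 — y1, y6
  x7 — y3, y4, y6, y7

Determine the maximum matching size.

A valid assignment of size 6: x1–y6, x2–y3, x4–y4, x5–y5, x6–y1, x7–y7.
The set {x1, x2, x3} has only 2 neighbours ({y3, y6}), so by Hall's theorem at most 6 of the 7 left vertices can be matched.

6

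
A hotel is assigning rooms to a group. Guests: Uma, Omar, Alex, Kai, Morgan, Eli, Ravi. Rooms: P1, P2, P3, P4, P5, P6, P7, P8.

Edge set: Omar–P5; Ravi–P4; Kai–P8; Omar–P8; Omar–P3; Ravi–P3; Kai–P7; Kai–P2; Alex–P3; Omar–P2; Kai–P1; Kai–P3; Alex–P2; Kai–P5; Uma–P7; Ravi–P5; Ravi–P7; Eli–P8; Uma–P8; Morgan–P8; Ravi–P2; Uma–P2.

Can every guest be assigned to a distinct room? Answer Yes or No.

No

The set {Morgan, Eli} has only 1 neighbour ({P8}), so by Hall's theorem at most 6 of the 7 guests can be matched.
Hence no matching covers every guest.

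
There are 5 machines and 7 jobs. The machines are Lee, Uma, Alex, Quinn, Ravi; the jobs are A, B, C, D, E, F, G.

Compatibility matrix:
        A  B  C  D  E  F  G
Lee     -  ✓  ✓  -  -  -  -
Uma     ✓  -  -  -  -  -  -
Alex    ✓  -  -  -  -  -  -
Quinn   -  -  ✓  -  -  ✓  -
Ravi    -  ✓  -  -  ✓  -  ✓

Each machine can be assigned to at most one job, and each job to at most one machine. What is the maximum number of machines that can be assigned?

4

One maximum matching: Lee→C, Uma→A, Quinn→F, Ravi→B.
The set {Uma, Alex} has only 1 neighbour ({A}), so by Hall's theorem at most 4 of the 5 machines can be matched.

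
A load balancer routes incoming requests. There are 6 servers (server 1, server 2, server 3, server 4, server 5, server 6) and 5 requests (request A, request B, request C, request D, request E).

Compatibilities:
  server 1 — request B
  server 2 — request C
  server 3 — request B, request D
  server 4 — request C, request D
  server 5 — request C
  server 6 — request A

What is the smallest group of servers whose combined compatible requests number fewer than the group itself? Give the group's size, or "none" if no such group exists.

Take S = {server 2, server 5}. Its neighbourhood is {request C}, so |N(S)| = 1 < |S| = 2.
No single vertex violates Hall's condition since each has at least one neighbour, so 2 is the minimum.

2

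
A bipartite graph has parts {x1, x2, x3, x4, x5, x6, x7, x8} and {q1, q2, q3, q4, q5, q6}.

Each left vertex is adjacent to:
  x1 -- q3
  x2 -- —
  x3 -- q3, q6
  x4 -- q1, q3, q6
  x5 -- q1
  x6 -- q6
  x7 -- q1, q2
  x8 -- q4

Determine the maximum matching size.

A valid assignment of size 5: x1–q3, x3–q6, x4–q1, x7–q2, x8–q4.
The set {x1, x2, x3, x4, x5, x6} has only 3 neighbours ({q1, q3, q6}), so by Hall's theorem at most 5 of the 8 left vertices can be matched.

5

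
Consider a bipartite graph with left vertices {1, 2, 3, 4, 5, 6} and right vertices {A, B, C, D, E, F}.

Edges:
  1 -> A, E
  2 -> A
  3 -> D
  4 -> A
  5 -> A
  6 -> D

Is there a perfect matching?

No

The set {2, 3, 4, 5, 6} has only 2 neighbours ({A, D}), so by Hall's theorem at most 3 of the 6 left vertices can be matched.
Hence no matching covers every left vertex.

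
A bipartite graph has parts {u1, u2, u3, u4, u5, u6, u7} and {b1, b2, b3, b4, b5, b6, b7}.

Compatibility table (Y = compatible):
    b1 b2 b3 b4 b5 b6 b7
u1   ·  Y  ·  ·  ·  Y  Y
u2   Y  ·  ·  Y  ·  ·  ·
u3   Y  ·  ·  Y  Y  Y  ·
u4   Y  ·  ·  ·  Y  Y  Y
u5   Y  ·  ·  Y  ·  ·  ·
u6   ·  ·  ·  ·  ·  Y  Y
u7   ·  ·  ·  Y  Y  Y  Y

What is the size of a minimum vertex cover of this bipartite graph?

The 6 edges u1–b2, u2–b1, u3–b5, u4–b7, u5–b4, u6–b6 form a matching, so any vertex cover needs at least 6 vertices (one per matched edge).
Conversely {u1, b1, b4, b5, b6, b7} meets every edge and has exactly 6 vertices, so 6 is optimal.

6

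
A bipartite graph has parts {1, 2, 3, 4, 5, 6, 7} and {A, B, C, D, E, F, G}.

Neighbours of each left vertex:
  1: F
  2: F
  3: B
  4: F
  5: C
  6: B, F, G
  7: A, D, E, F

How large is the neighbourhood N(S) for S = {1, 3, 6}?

3

The union of neighbours of {1, 3, 6} is {B, F, G}, which has 3 elements.
Since |N(S)| = 3 ≥ |S| = 3, Hall's condition holds for this subset.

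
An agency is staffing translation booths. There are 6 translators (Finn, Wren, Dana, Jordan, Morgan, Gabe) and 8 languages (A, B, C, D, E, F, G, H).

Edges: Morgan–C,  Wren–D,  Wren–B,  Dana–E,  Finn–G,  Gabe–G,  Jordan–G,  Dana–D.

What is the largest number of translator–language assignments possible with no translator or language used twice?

A valid assignment of size 4: Finn-G, Wren-B, Dana-E, Morgan-C.
The set {Finn, Jordan, Gabe} has only 1 neighbour ({G}), so by Hall's theorem at most 4 of the 6 translators can be matched.

4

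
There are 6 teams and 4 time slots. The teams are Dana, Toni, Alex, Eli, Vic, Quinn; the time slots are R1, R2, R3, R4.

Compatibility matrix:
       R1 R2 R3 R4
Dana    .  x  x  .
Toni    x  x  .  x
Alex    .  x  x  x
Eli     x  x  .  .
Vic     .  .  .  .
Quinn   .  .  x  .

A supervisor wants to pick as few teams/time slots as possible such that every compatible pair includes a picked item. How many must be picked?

A maximum matching has 4 edges (e.g. Dana–R3, Toni–R1, Alex–R4, Eli–R2).
By König's theorem the minimum vertex cover has the same size. One such cover is {R1, R2, R3, R4}.

4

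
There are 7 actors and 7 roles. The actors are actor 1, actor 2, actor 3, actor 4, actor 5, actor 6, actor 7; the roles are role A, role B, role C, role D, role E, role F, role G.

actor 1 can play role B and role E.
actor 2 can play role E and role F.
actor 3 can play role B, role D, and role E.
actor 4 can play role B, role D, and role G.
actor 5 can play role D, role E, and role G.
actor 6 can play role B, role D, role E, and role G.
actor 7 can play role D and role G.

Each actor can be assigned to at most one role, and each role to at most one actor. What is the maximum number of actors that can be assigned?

For example, pair actor 1→role B, actor 2→role F, actor 3→role E, actor 4→role D, actor 5→role G.
The set {actor 1, actor 3, actor 4, actor 5, actor 6, actor 7} has only 4 neighbours ({role B, role D, role E, role G}), so by Hall's theorem at most 5 of the 7 actors can be matched.

5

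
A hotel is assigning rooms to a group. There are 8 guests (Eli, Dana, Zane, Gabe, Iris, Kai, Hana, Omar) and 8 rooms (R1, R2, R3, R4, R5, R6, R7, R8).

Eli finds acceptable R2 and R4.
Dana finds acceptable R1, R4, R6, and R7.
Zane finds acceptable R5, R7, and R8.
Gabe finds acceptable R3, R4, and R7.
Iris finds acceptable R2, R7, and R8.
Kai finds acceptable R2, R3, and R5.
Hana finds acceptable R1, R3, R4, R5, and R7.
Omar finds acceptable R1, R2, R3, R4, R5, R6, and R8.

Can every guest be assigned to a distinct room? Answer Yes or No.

Yes

A valid assignment of size 8: Eli–R2, Dana–R7, Zane–R5, Gabe–R4, Iris–R8, Kai–R3, Hana–R1, Omar–R6.
Every guest is matched, so this is a perfect matching.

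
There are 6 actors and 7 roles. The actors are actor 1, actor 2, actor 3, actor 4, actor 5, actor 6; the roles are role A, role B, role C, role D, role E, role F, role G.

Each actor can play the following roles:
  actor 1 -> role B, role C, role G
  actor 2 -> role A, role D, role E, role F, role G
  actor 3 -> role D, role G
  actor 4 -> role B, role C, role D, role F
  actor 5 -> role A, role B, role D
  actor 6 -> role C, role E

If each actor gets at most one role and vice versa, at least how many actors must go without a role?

For example, pair actor 1–role G, actor 2–role A, actor 3–role D, actor 4–role F, actor 5–role B, actor 6–role E.
This saturates every actor, so 6 is the maximum.
That matches 6 of the 6, leaving 0 unmatched; no matching can do better.

0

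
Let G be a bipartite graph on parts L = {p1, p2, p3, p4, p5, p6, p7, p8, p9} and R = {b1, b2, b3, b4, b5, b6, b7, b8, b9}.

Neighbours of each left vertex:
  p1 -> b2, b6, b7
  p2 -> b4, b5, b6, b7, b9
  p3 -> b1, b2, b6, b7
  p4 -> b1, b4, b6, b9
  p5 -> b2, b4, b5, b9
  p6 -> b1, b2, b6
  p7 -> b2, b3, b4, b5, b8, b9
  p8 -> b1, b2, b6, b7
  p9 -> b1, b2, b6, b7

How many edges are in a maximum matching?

8

One maximum matching: p1–b2, p2–b5, p3–b7, p4–b9, p5–b4, p6–b1, p7–b8, p8–b6.
The set {p1, p3, p6, p8, p9} has only 4 neighbours ({b1, b2, b6, b7}), so by Hall's theorem at most 8 of the 9 left vertices can be matched.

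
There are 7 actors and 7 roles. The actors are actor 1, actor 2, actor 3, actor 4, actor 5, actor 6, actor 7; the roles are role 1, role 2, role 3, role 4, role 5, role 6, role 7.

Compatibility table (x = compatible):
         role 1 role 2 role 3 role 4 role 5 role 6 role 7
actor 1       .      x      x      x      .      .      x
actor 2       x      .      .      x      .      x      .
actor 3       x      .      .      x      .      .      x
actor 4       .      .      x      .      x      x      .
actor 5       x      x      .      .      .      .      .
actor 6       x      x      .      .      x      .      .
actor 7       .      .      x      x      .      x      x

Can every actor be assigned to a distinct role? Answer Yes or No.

A valid assignment of size 7: actor 1–role 4, actor 2–role 6, actor 3–role 7, actor 4–role 5, actor 5–role 2, actor 6–role 1, actor 7–role 3.
Every actor is matched, so this is a perfect matching.

Yes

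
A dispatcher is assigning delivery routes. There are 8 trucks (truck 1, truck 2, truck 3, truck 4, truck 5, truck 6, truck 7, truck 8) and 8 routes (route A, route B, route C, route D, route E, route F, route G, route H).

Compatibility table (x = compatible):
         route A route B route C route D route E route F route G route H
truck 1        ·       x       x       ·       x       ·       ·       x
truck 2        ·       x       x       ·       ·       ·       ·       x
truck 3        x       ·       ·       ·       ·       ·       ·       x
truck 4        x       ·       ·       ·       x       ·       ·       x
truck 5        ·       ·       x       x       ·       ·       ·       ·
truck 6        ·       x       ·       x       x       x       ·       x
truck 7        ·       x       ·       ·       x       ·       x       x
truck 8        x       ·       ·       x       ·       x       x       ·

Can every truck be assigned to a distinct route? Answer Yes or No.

For example, pair truck 1–route C, truck 2–route B, truck 3–route A, truck 4–route H, truck 5–route D, truck 6–route E, truck 7–route G, truck 8–route F.
All 8 trucks are covered.

Yes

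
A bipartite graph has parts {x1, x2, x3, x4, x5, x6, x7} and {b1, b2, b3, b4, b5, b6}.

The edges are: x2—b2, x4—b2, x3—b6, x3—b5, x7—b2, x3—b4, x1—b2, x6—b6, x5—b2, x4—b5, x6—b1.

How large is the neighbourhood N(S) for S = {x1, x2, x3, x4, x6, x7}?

5

The union of neighbours of {x1, x2, x3, x4, x6, x7} is {b1, b2, b4, b5, b6}, which has 5 elements.
Since |N(S)| = 5 < |S| = 6, Hall's condition fails for this subset.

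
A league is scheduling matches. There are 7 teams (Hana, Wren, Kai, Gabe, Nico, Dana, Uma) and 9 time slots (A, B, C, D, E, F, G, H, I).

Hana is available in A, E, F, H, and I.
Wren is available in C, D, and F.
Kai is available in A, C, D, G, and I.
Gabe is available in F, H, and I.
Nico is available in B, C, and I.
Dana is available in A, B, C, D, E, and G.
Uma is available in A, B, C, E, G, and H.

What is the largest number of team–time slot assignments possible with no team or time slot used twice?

7

One maximum matching: Hana-E, Wren-C, Kai-D, Gabe-F, Nico-B, Dana-A, Uma-G.
This saturates every team, so 7 is the maximum.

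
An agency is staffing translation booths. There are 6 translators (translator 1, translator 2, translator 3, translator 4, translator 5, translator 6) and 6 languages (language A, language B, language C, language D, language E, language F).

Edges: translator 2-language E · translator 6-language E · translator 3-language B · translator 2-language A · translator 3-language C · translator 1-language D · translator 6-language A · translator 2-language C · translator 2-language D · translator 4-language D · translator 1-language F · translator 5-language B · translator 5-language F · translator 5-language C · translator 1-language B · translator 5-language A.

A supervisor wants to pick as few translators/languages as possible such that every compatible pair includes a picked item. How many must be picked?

6

A maximum matching has 6 edges (e.g. translator 1–language B, translator 2–language E, translator 3–language C, translator 4–language D, translator 5–language F, translator 6–language A).
By König's theorem the minimum vertex cover has the same size. One such cover is {translator 1, translator 2, translator 3, translator 4, translator 5, translator 6}.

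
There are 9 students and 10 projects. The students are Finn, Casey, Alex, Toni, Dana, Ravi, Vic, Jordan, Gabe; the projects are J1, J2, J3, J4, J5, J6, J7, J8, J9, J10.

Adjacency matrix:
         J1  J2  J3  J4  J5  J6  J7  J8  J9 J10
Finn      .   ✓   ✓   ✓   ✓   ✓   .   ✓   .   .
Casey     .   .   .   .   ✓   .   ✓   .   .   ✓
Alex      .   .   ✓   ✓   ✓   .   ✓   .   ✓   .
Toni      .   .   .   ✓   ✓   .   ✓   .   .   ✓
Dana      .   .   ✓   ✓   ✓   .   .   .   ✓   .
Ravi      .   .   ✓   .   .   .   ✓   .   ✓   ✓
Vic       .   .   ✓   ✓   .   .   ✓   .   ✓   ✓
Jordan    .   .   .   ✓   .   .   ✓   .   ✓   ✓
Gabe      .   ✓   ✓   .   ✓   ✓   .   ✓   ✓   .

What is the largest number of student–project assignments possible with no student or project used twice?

A valid assignment of size 8: Finn-J2, Casey-J5, Alex-J3, Toni-J7, Dana-J4, Ravi-J10, Vic-J9, Gabe-J6.
The set {Casey, Alex, Toni, Dana, Ravi, Vic, Jordan} has only 6 neighbours ({J10, J3, J4, J5, J7, J9}), so by Hall's theorem at most 8 of the 9 students can be matched.

8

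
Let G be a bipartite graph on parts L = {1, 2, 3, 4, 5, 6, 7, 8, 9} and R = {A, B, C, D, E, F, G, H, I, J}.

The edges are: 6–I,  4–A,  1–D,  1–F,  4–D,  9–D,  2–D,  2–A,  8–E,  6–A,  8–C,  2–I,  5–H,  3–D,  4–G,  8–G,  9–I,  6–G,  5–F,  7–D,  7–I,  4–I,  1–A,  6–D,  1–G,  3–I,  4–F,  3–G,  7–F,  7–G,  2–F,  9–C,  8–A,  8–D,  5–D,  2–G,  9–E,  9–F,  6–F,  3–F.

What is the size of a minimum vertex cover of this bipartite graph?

8

{5, 8, 9, A, D, F, G, I} is a vertex cover of size 8: every edge has an endpoint in this set.
No smaller cover exists because 1–F, 2–A, 3–D, 4–I, 5–H, 6–G, 8–C, 9–E is a matching of size 8, and a cover must include an endpoint of each of these disjoint edges (König's theorem).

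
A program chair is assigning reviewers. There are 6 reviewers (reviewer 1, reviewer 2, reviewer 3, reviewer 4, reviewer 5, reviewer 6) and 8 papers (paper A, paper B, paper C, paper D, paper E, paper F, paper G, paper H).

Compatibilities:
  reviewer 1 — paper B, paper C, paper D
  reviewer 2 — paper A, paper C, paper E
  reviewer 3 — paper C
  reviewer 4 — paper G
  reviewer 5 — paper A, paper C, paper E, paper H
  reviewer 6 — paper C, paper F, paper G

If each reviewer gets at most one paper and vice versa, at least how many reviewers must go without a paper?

For example, pair reviewer 1–paper D, reviewer 2–paper A, reviewer 3–paper C, reviewer 4–paper G, reviewer 5–paper E, reviewer 6–paper F.
This saturates every reviewer, so 6 is the maximum.
That matches 6 of the 6, leaving 0 unmatched; no matching can do better.

0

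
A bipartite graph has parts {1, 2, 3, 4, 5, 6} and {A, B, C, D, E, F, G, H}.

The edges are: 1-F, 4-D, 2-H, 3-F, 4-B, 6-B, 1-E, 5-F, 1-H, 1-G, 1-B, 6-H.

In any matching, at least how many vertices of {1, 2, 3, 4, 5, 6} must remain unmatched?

A valid assignment of size 5: 1→G, 2→H, 3→F, 4→D, 6→B.
The set {3, 5} has only 1 neighbour ({F}), so by Hall's theorem at most 5 of the 6 left vertices can be matched.
That matches 5 of the 6, leaving 1 unmatched; no matching can do better.

1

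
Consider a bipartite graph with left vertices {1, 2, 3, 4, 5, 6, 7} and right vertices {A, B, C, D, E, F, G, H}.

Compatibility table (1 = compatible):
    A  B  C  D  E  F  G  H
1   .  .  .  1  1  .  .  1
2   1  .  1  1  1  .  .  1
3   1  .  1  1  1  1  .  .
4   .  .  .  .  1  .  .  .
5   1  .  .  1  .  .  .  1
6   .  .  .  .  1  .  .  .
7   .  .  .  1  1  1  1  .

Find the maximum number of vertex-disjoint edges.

6

A valid assignment of size 6: 1-H, 2-C, 3-F, 4-E, 5-A, 7-D.
The set {4, 6} has only 1 neighbour ({E}), so by Hall's theorem at most 6 of the 7 left vertices can be matched.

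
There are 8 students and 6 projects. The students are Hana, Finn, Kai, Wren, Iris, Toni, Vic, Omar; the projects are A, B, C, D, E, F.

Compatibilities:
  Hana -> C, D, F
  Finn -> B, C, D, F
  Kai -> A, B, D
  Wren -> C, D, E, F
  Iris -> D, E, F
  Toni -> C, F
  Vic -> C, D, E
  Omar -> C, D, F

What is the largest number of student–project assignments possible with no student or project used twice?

6

For example, pair Hana-C, Finn-B, Kai-A, Wren-E, Iris-D, Toni-F.
The set {Hana, Wren, Iris, Toni, Vic, Omar} has only 4 neighbours ({C, D, E, F}), so by Hall's theorem at most 6 of the 8 students can be matched.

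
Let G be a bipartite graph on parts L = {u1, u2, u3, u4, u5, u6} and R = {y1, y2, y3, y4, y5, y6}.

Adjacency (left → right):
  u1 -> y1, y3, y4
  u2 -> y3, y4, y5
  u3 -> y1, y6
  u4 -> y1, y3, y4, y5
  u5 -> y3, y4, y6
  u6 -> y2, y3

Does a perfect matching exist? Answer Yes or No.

Yes

A valid assignment of size 6: u1→y4, u2→y5, u3→y6, u4→y1, u5→y3, u6→y2.
Every left vertex is matched, so this is a perfect matching.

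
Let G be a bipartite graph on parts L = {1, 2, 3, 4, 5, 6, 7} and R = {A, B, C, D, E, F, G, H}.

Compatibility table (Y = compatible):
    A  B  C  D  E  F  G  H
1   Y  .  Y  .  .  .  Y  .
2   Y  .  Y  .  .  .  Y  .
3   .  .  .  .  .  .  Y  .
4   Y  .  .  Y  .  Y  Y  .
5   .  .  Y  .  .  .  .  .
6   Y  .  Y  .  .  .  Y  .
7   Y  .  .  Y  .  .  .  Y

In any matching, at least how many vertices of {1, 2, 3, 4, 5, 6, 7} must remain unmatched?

2

For example, pair 1-C, 2-A, 3-G, 4-F, 7-D.
The set {1, 2, 3, 5, 6} has only 3 neighbours ({A, C, G}), so by Hall's theorem at most 5 of the 7 left vertices can be matched.
That matches 5 of the 7, leaving 2 unmatched; no matching can do better.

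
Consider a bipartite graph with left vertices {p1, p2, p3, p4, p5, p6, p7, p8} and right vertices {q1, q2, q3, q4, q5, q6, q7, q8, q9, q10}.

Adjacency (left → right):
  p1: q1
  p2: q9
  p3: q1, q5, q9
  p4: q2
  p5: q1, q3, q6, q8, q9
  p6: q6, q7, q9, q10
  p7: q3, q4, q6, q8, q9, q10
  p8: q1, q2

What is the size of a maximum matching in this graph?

A valid assignment of size 7: p1–q1, p2–q9, p3–q5, p4–q2, p5–q8, p6–q7, p7–q6.
The set {p1, p4, p8} has only 2 neighbours ({q1, q2}), so by Hall's theorem at most 7 of the 8 left vertices can be matched.

7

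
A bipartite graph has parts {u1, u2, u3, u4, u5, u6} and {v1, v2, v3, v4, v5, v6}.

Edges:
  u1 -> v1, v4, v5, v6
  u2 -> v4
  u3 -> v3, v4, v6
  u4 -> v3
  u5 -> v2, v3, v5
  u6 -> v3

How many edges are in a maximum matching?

One maximum matching: u1–v1, u2–v4, u3–v6, u4–v3, u5–v2.
The set {u4, u6} has only 1 neighbour ({v3}), so by Hall's theorem at most 5 of the 6 left vertices can be matched.

5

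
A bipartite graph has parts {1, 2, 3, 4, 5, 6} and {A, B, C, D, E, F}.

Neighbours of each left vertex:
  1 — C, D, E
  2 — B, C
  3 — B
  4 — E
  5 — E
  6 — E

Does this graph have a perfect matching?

The set {4, 5, 6} has only 1 neighbour ({E}), so by Hall's theorem at most 4 of the 6 left vertices can be matched.
Hence no matching covers every left vertex.

No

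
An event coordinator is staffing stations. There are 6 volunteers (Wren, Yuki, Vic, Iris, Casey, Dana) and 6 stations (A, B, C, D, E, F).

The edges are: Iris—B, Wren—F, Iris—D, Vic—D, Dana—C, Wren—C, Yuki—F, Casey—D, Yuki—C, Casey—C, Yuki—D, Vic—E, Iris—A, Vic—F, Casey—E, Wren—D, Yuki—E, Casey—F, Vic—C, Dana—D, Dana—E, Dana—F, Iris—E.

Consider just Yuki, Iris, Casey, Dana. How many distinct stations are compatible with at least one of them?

The union of neighbours of {Yuki, Iris, Casey, Dana} is {A, B, C, D, E, F}, which has 6 elements.
Since |N(S)| = 6 ≥ |S| = 4, Hall's condition holds for this subset.

6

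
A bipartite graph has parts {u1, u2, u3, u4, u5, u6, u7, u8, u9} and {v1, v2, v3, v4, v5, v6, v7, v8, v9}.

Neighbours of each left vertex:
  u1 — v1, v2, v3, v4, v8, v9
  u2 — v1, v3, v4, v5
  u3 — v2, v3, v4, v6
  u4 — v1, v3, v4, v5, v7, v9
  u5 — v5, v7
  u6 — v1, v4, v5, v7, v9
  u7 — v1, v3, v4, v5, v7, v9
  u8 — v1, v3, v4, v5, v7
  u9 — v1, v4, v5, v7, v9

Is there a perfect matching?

The set {u2, u4, u5, u6, u7, u8, u9} has only 6 neighbours ({v1, v3, v4, v5, v7, v9}), so by Hall's theorem at most 8 of the 9 left vertices can be matched.
Hence no matching covers every left vertex.

No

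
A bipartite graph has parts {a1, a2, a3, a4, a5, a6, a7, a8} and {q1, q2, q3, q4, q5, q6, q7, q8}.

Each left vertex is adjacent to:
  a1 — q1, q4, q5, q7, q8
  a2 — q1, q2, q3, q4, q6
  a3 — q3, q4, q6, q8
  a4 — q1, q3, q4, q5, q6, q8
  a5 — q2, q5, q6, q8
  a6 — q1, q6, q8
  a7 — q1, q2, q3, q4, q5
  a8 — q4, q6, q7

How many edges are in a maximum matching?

One maximum matching: a1–q7, a2–q2, a3–q3, a4–q4, a5–q5, a6–q8, a7–q1, a8–q6.
This saturates every left vertex, so 8 is the maximum.

8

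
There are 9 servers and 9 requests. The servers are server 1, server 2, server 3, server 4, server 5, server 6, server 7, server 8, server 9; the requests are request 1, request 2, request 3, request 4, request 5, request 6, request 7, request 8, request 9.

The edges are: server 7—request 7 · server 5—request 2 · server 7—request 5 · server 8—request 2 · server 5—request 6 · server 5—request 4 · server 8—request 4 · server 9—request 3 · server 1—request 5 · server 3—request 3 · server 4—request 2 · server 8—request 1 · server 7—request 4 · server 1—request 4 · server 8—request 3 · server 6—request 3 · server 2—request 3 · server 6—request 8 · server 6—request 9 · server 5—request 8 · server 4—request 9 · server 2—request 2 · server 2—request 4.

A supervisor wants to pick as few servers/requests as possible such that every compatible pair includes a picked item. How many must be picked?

{server 1, server 2, server 4, server 5, server 6, server 7, server 8, request 3} is a vertex cover of size 8: every edge has an endpoint in this set.
No smaller cover exists because server 1–request 5, server 2–request 2, server 3–request 3, server 4–request 9, server 5–request 6, server 6–request 8, server 7–request 7, server 8–request 4 is a matching of size 8, and a cover must include an endpoint of each of these disjoint edges (König's theorem).

8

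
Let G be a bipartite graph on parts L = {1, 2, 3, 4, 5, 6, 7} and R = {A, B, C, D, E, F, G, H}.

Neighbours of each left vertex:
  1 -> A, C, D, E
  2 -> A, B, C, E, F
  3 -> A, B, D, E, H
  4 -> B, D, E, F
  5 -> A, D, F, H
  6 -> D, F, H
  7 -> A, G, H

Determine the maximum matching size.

7

One maximum matching: 1–C, 2–E, 3–A, 4–B, 5–D, 6–F, 7–G.
All 7 left vertices are matched, so no larger matching exists.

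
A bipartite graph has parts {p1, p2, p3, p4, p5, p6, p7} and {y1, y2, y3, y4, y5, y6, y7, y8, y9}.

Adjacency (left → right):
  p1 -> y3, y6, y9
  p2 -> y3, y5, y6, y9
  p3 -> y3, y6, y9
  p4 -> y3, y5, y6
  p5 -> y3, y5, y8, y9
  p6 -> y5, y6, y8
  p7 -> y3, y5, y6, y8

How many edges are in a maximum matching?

A valid assignment of size 5: p1-y9, p2-y5, p3-y6, p4-y3, p5-y8.
The set {p1, p2, p3, p4, p5, p6, p7} has only 5 neighbours ({y3, y5, y6, y8, y9}), so by Hall's theorem at most 5 of the 7 left vertices can be matched.

5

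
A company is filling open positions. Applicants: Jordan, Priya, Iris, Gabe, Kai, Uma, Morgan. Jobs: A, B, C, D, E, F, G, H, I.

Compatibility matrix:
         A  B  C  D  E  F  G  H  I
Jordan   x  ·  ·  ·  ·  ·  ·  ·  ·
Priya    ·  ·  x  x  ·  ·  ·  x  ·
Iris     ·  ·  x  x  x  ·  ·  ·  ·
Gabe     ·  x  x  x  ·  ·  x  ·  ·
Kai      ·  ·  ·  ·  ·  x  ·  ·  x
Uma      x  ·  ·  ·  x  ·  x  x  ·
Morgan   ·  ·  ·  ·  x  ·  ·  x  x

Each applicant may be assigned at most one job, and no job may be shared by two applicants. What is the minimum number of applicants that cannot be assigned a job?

A valid assignment of size 7: Jordan–A, Priya–D, Iris–C, Gabe–B, Kai–F, Uma–G, Morgan–E.
All 7 applicants are matched, so no larger matching exists.
That matches 7 of the 7, leaving 0 unmatched; no matching can do better.

0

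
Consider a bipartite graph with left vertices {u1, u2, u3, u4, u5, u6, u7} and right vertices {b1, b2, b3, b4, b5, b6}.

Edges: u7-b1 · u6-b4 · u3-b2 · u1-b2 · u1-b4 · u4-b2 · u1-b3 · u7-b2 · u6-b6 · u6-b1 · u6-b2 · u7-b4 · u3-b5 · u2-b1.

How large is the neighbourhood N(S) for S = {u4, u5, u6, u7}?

4

The union of neighbours of {u4, u5, u6, u7} is {b1, b2, b4, b6}, which has 4 elements.
Since |N(S)| = 4 ≥ |S| = 4, Hall's condition holds for this subset.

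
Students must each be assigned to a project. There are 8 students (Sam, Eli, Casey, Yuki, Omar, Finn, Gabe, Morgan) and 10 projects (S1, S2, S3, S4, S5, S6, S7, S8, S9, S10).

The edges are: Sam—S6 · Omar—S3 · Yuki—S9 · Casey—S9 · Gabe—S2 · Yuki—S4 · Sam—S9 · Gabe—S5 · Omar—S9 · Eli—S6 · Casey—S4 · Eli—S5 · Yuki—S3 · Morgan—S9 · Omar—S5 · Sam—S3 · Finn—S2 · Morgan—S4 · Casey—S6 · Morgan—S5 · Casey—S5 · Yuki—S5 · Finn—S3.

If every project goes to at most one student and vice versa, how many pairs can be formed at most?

6

One maximum matching: Sam-S6, Eli-S5, Casey-S4, Yuki-S3, Omar-S9, Finn-S2.
The set {Sam, Eli, Casey, Yuki, Omar, Finn, Gabe, Morgan} has only 6 neighbours ({S2, S3, S4, S5, S6, S9}), so by Hall's theorem at most 6 of the 8 students can be matched.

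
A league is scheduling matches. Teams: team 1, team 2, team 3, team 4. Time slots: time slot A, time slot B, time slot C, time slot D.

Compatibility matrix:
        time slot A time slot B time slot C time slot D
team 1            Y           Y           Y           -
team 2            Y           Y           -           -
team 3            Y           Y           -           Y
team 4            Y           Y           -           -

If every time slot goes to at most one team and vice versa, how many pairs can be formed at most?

4

For example, pair team 1-time slot C, team 2-time slot A, team 3-time slot D, team 4-time slot B.
All 4 teams are matched, so no larger matching exists.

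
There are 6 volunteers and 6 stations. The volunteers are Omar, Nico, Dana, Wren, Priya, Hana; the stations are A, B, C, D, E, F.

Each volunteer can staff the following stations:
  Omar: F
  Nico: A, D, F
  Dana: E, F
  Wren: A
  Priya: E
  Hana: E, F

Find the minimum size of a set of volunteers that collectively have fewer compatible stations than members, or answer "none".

Take S = {Omar, Dana, Priya}. Its neighbourhood is {E, F}, so |N(S)| = 2 < |S| = 3.
Every subset of size less than 3 has at least as many neighbours as members, so 3 is the minimum.

3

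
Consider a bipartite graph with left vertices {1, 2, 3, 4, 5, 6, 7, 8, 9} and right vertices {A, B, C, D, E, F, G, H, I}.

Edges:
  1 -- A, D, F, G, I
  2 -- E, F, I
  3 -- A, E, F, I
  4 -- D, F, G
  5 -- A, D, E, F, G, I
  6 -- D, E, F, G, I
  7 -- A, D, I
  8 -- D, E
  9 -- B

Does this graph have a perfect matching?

No

The set {1, 2, 3, 4, 5, 6, 7, 8} has only 6 neighbours ({A, D, E, F, G, I}), so by Hall's theorem at most 7 of the 9 left vertices can be matched.
Hence no matching covers every left vertex.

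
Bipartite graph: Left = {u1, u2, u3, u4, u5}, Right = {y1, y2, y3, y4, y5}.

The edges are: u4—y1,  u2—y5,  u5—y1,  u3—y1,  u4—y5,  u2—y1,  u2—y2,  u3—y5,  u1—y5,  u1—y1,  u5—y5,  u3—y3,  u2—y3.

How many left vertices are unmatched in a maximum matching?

1

One maximum matching: u1-y5, u2-y2, u3-y3, u4-y1.
The set {u1, u4, u5} has only 2 neighbours ({y1, y5}), so by Hall's theorem at most 4 of the 5 left vertices can be matched.
That matches 4 of the 5, leaving 1 unmatched; no matching can do better.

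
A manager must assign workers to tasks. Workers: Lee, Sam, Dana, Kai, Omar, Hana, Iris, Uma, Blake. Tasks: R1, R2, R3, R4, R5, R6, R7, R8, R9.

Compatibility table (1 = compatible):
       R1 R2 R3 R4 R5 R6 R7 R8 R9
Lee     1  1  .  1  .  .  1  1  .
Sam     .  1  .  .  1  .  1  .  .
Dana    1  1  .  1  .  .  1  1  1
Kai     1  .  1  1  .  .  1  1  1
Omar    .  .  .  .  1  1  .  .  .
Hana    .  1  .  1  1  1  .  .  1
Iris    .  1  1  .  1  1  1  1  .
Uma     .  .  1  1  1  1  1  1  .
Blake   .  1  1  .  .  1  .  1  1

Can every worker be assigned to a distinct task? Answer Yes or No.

One maximum matching: Lee-R8, Sam-R7, Dana-R1, Kai-R3, Omar-R5, Hana-R2, Iris-R6, Uma-R4, Blake-R9.
All 9 workers are covered.

Yes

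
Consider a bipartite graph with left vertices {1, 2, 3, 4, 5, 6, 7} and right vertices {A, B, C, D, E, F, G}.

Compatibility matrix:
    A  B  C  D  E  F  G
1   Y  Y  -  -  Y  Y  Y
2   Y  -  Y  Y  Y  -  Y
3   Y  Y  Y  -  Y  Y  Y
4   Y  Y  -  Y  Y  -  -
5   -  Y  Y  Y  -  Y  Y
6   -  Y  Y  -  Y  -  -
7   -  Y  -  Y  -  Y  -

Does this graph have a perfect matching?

Yes

For example, pair 1-A, 2-G, 3-F, 4-D, 5-C, 6-E, 7-B.
All 7 left vertices are covered.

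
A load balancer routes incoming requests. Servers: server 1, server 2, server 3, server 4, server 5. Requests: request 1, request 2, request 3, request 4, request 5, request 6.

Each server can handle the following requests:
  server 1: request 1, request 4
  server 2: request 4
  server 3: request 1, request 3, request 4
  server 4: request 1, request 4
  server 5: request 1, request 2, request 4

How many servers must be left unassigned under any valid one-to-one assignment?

For example, pair server 1→request 1, server 2→request 4, server 3→request 3, server 5→request 2.
The set {server 1, server 2, server 4} has only 2 neighbours ({request 1, request 4}), so by Hall's theorem at most 4 of the 5 servers can be matched.
That matches 4 of the 5, leaving 1 unmatched; no matching can do better.

1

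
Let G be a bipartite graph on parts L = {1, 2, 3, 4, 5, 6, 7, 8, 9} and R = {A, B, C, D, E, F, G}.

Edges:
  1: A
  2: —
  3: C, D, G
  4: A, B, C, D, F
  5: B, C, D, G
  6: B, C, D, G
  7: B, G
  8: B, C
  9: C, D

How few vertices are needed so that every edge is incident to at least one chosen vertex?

6

{1, 4, B, C, D, G} is a vertex cover of size 6: every edge has an endpoint in this set.
No smaller cover exists because 1–A, 3–D, 4–F, 5–C, 6–G, 7–B is a matching of size 6, and a cover must include an endpoint of each of these disjoint edges (König's theorem).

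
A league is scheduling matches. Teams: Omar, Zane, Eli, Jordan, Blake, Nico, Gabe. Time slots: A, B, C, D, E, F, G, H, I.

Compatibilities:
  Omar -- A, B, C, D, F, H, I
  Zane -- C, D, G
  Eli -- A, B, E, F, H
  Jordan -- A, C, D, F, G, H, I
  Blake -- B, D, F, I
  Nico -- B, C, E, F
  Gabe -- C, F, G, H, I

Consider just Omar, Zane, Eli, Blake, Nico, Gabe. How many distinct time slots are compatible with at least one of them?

9

The union of neighbours of {Omar, Zane, Eli, Blake, Nico, Gabe} is {A, B, C, D, E, F, G, H, I}, which has 9 elements.
Since |N(S)| = 9 ≥ |S| = 6, Hall's condition holds for this subset.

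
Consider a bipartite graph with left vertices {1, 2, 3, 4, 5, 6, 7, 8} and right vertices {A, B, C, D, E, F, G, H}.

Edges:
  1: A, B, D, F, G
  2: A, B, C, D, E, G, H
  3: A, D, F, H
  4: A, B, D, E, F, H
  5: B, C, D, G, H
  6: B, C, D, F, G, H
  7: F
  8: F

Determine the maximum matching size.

For example, pair 1→B, 2→A, 3→D, 4→E, 5→H, 6→G, 7→F.
The set {7, 8} has only 1 neighbour ({F}), so by Hall's theorem at most 7 of the 8 left vertices can be matched.

7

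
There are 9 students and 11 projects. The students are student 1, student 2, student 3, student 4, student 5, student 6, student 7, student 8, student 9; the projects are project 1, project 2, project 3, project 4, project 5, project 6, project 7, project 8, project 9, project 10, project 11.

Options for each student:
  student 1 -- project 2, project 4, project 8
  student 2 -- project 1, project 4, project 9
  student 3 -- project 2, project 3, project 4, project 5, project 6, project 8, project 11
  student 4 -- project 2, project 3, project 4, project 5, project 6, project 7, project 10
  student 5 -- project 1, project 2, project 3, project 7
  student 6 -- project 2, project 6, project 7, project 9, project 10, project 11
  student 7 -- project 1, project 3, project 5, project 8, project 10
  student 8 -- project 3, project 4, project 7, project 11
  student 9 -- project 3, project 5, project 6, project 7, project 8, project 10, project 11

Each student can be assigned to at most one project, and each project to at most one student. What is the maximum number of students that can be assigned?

One maximum matching: student 1-project 4, student 2-project 9, student 3-project 2, student 4-project 10, student 5-project 1, student 6-project 6, student 7-project 8, student 8-project 7, student 9-project 3.
All 9 students are matched, so no larger matching exists.

9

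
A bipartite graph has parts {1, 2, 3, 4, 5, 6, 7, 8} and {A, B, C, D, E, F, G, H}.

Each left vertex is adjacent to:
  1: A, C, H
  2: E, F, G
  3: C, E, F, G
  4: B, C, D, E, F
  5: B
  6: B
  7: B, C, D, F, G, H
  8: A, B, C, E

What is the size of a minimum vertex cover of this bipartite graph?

7

{1, 2, 3, 4, 7, 8, B} is a vertex cover of size 7: every edge has an endpoint in this set.
No smaller cover exists because 1–C, 2–G, 3–F, 4–D, 5–B, 7–H, 8–E is a matching of size 7, and a cover must include an endpoint of each of these disjoint edges (König's theorem).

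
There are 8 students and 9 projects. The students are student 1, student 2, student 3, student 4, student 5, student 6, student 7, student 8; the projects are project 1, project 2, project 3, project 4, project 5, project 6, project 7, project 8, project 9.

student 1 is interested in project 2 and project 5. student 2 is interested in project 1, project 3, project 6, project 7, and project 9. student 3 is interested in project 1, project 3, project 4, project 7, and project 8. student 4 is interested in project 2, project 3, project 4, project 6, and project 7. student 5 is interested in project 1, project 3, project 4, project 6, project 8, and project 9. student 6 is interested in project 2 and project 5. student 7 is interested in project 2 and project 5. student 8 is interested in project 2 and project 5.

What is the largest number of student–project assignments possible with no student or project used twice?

For example, pair student 1-project 5, student 2-project 3, student 3-project 4, student 4-project 7, student 5-project 9, student 6-project 2.
The set {student 1, student 6, student 7, student 8} has only 2 neighbours ({project 2, project 5}), so by Hall's theorem at most 6 of the 8 students can be matched.

6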